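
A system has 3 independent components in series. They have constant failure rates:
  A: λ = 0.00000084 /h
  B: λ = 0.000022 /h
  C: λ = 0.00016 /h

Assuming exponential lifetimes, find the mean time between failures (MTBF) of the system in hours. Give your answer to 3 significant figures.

5470

Series of exponential components: λ_sys = Σ λ_i
λ_sys = 0.00000084 + 0.000022 + 0.00016 = 1.8284e-04 /h
MTBF = 1 / λ_sys = 5470 h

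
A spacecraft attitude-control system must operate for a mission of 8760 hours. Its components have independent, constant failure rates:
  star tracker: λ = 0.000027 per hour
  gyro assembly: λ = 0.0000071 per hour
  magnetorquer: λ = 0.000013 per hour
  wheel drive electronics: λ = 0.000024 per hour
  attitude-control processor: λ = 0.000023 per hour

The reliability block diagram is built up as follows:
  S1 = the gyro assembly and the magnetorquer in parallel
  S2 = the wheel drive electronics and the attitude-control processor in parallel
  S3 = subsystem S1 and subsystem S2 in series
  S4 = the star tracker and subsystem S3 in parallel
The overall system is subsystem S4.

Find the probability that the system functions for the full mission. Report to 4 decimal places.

0.9914

R(star tracker) = exp(−0.000027 × 8760) = 0.789370
R(gyro assembly) = exp(−0.0000071 × 8760) = 0.939699
R(magnetorquer) = exp(−0.000013 × 8760) = 0.892365
R(wheel drive electronics) = exp(−0.000024 × 8760) = 0.810390
R(attitude-control processor) = exp(−0.000023 × 8760) = 0.817520
Parallel (gyro assembly and magnetorquer): 1 − (1 − 0.939699)(1 − 0.892365) = 0.993510
Parallel (wheel drive electronics and attitude-control processor): 1 − (1 − 0.810390)(1 − 0.817520) = 0.965400
Series ([0.993510] and [0.965400]): 0.993510 × 0.965400 = 0.959135
Parallel (star tracker and [0.959135]): 1 − (1 − 0.789370)(1 − 0.959135) = 0.9914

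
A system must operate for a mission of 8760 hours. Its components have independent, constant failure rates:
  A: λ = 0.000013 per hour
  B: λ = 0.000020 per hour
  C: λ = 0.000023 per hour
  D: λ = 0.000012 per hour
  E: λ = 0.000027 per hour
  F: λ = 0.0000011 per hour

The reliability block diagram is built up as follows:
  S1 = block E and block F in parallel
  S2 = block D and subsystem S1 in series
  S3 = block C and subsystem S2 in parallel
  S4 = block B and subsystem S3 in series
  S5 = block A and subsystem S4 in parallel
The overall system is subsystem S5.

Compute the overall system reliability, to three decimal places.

0.981

R(A) = exp(−0.000013 × 8760) = 0.89237
R(B) = exp(−0.000020 × 8760) = 0.83929
R(C) = exp(−0.000023 × 8760) = 0.81752
R(D) = exp(−0.000012 × 8760) = 0.90022
R(E) = exp(−0.000027 × 8760) = 0.78937
R(F) = exp(−0.0000011 × 8760) = 0.99041
Parallel (E and F): 1 − (1 − 0.78937)(1 − 0.99041) = 0.99798
Series (D and [0.99798]): 0.90022 × 0.99798 = 0.89840
Parallel (C and [0.89840]): 1 − (1 − 0.81752)(1 − 0.89840) = 0.98146
Series (B and [0.98146]): 0.83929 × 0.98146 = 0.82373
Parallel (A and [0.82373]): 1 − (1 − 0.89237)(1 − 0.82373) = 0.981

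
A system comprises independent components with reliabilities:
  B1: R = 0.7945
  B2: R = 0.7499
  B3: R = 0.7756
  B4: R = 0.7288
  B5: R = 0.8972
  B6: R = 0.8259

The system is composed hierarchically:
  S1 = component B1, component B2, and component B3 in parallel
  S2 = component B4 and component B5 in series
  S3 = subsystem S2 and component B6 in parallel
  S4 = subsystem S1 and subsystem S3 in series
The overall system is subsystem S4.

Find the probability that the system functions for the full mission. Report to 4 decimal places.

0.9289

Parallel (B1, B2, and B3): 1 − (1 − 0.794500)(1 − 0.749900)(1 − 0.775600) = 0.988467
Series (B4 and B5): 0.728800 × 0.897200 = 0.653879
Parallel ([0.653879] and B6): 1 − (1 − 0.653879)(1 − 0.825900) = 0.939740
Series ([0.988467] and [0.939740]): 0.988467 × 0.939740 = 0.9289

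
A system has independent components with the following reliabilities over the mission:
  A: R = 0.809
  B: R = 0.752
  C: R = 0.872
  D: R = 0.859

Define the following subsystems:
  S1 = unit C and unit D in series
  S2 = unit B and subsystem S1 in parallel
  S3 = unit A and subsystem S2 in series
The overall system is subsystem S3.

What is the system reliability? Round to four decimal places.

0.7587

Series (C and D): 0.872000 × 0.859000 = 0.749048
Parallel (B and [0.749048]): 1 − (1 − 0.752000)(1 − 0.749048) = 0.937764
Series (A and [0.937764]): 0.809000 × 0.937764 = 0.7587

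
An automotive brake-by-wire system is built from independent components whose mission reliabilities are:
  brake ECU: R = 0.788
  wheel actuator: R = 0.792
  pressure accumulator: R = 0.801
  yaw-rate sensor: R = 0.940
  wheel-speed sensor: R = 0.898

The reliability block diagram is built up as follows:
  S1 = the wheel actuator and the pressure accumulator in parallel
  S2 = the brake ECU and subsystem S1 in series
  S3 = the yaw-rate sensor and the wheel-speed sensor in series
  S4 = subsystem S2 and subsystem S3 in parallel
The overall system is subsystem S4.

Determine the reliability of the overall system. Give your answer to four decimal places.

0.9619

Parallel (wheel actuator and pressure accumulator): 1 − (1 − 0.792000)(1 − 0.801000) = 0.958608
Series (brake ECU and [0.958608]): 0.788000 × 0.958608 = 0.755383
Series (yaw-rate sensor and wheel-speed sensor): 0.940000 × 0.898000 = 0.844120
Parallel ([0.755383] and [0.844120]): 1 − (1 − 0.755383)(1 − 0.844120) = 0.9619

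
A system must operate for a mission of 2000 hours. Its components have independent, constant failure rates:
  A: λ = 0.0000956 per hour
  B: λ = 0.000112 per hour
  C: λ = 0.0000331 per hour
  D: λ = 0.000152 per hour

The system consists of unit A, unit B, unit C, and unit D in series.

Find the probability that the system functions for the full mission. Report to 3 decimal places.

0.456

R(A) = exp(−0.0000956 × 2000) = 0.82597
R(B) = exp(−0.000112 × 2000) = 0.79932
R(C) = exp(−0.0000331 × 2000) = 0.93594
R(D) = exp(−0.000152 × 2000) = 0.73786
Series (A, B, C, and D): 0.82597 × 0.79932 × 0.93594 × 0.73786 = 0.456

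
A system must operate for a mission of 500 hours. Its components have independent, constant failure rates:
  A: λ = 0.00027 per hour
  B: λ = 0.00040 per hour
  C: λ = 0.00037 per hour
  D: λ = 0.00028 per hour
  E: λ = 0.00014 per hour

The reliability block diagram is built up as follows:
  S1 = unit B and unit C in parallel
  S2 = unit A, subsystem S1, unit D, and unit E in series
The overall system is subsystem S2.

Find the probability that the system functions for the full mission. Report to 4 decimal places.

0.6865

R(A) = exp(−0.00027 × 500) = 0.873716
R(B) = exp(−0.00040 × 500) = 0.818731
R(C) = exp(−0.00037 × 500) = 0.831104
R(D) = exp(−0.00028 × 500) = 0.869358
R(E) = exp(−0.00014 × 500) = 0.932394
Parallel (B and C): 1 − (1 − 0.818731)(1 − 0.831104) = 0.969384
Series (A, [0.969384], D, and E): 0.873716 × 0.969384 × 0.869358 × 0.932394 = 0.6865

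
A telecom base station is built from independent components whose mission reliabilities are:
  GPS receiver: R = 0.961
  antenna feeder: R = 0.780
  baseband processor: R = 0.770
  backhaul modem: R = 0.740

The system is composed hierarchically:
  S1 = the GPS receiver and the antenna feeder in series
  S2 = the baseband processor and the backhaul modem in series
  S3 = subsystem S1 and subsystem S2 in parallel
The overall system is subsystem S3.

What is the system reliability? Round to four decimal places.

0.8923

Series (GPS receiver and antenna feeder): 0.961000 × 0.780000 = 0.749580
Series (baseband processor and backhaul modem): 0.770000 × 0.740000 = 0.569800
Parallel ([0.749580] and [0.569800]): 1 − (1 − 0.749580)(1 − 0.569800) = 0.8923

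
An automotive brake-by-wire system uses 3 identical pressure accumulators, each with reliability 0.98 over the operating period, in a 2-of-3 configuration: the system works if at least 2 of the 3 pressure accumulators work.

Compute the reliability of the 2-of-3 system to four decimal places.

R = Σ_{i=2}^{3} C(3,i) p^i (1−p)^{3−i} with p = 0.98
C(3,2)·0.98^2·0.02^1 = 0.057624
C(3,3)·0.98^3·0.02^0 = 0.941192
Sum = 0.9988

0.9988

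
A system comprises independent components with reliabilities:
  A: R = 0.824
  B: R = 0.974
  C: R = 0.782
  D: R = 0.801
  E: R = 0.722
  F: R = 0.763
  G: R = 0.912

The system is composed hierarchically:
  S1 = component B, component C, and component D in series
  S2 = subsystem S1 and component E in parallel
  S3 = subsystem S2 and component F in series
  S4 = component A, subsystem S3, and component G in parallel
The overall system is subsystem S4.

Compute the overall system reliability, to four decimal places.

0.9950

Series (B, C, and D): 0.974000 × 0.782000 × 0.801000 = 0.610096
Parallel ([0.610096] and E): 1 − (1 − 0.610096)(1 − 0.722000) = 0.891607
Series ([0.891607] and F): 0.891607 × 0.763000 = 0.680296
Parallel (A, [0.680296], and G): 1 − (1 − 0.824000)(1 − 0.680296)(1 − 0.912000) = 0.9950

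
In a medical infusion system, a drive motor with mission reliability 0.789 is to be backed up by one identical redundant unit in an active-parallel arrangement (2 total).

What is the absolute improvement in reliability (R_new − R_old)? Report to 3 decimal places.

0.166

R_before = 0.789
R_after = 1 − (1 − 0.789)^2 = 0.955
ΔR = 0.955 − 0.789 = 0.166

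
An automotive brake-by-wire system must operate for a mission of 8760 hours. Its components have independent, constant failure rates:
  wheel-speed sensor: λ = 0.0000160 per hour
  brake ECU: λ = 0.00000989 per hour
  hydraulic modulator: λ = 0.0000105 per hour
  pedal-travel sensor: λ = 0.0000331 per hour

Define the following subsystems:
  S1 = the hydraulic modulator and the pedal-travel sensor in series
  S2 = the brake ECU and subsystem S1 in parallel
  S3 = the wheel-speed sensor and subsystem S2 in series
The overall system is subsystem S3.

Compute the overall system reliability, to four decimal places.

R(wheel-speed sensor) = exp(−0.0000160 × 8760) = 0.869219
R(brake ECU) = exp(−0.00000989 × 8760) = 0.917010
R(hydraulic modulator) = exp(−0.0000105 × 8760) = 0.912123
R(pedal-travel sensor) = exp(−0.0000331 × 8760) = 0.748296
Series (hydraulic modulator and pedal-travel sensor): 0.912123 × 0.748296 = 0.682538
Parallel (brake ECU and [0.682538]): 1 − (1 − 0.917010)(1 − 0.682538) = 0.973654
Series (wheel-speed sensor and [0.973654]): 0.869219 × 0.973654 = 0.8463

0.8463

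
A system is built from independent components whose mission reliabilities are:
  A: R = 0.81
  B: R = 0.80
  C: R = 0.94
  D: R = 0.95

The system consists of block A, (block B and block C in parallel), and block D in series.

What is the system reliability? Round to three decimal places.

0.760

Parallel (B and C): 1 − (1 − 0.80000)(1 − 0.94000) = 0.98800
Series (A, [0.98800], and D): 0.81000 × 0.98800 × 0.95000 = 0.760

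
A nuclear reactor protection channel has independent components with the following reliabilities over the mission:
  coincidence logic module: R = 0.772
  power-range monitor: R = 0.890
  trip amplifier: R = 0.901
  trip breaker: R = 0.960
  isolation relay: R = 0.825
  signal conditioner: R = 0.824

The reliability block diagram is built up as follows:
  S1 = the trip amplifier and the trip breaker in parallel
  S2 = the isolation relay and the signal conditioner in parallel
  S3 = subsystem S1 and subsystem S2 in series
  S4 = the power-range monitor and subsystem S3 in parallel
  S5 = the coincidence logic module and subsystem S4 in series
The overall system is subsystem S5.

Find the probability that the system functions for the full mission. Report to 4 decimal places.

0.7691

Parallel (trip amplifier and trip breaker): 1 − (1 − 0.901000)(1 − 0.960000) = 0.996040
Parallel (isolation relay and signal conditioner): 1 − (1 − 0.825000)(1 − 0.824000) = 0.969200
Series ([0.996040] and [0.969200]): 0.996040 × 0.969200 = 0.965362
Parallel (power-range monitor and [0.965362]): 1 − (1 − 0.890000)(1 − 0.965362) = 0.996190
Series (coincidence logic module and [0.996190]): 0.772000 × 0.996190 = 0.7691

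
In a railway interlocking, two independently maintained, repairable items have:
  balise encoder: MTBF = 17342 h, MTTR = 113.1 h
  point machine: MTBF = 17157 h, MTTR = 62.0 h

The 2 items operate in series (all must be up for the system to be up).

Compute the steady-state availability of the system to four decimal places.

A(balise encoder) = MTBF/(MTBF+MTTR) = 17342/(17342+113.1) = 0.993521
A(point machine) = MTBF/(MTBF+MTTR) = 17157/(17157+62.0) = 0.996399
Series availability: 0.993521 × 0.996399 = 0.9899

0.9899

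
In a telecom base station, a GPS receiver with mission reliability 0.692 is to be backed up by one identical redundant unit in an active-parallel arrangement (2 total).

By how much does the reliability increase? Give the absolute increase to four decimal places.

0.2131

R_before = 0.692
R_after = 1 − (1 − 0.692)^2 = 0.9051
ΔR = 0.9051 − 0.692 = 0.2131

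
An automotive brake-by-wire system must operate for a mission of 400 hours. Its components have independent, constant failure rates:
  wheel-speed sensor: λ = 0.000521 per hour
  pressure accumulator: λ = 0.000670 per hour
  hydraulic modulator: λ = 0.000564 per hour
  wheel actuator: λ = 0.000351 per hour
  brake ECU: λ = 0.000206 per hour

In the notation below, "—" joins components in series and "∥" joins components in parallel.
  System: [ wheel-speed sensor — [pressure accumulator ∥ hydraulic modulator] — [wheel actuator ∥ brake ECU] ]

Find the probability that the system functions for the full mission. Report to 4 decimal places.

R(wheel-speed sensor) = exp(−0.000521 × 400) = 0.811882
R(pressure accumulator) = exp(−0.000670 × 400) = 0.764908
R(hydraulic modulator) = exp(−0.000564 × 400) = 0.798037
R(wheel actuator) = exp(−0.000351 × 400) = 0.869011
R(brake ECU) = exp(−0.000206 × 400) = 0.920904
Parallel (pressure accumulator and hydraulic modulator): 1 − (1 − 0.764908)(1 − 0.798037) = 0.952520
Parallel (wheel actuator and brake ECU): 1 − (1 − 0.869011)(1 − 0.920904) = 0.989639
Series (wheel-speed sensor, [0.952520], and [0.989639]): 0.811882 × 0.952520 × 0.989639 = 0.7653

0.7653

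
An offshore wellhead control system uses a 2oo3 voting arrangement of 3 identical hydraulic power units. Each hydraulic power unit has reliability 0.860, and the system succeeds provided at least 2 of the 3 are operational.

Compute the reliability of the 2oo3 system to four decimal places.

0.9467

R = Σ_{i=2}^{3} C(3,i) p^i (1−p)^{3−i} with p = 0.860
C(3,2)·0.860^2·0.140^1 = 0.310632
C(3,3)·0.860^3·0.140^0 = 0.636056
Sum = 0.9467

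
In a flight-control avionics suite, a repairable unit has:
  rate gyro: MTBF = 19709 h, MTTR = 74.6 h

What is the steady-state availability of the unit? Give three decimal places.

0.996

A(rate gyro) = MTBF/(MTBF+MTTR) = 19709/(19709+74.6) = 0.996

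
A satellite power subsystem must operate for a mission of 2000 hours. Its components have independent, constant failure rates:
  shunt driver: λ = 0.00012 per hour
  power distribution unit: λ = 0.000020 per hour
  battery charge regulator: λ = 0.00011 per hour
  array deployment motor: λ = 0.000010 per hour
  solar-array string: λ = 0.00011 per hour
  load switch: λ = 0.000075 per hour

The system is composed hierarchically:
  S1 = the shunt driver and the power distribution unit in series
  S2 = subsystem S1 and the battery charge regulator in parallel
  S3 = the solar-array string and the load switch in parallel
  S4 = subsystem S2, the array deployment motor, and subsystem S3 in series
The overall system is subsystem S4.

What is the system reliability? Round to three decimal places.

0.907

R(shunt driver) = exp(−0.00012 × 2000) = 0.78663
R(power distribution unit) = exp(−0.000020 × 2000) = 0.96079
R(battery charge regulator) = exp(−0.00011 × 2000) = 0.80252
R(array deployment motor) = exp(−0.000010 × 2000) = 0.98020
R(solar-array string) = exp(−0.00011 × 2000) = 0.80252
R(load switch) = exp(−0.000075 × 2000) = 0.86071
Series (shunt driver and power distribution unit): 0.78663 × 0.96079 = 0.75579
Parallel ([0.75579] and battery charge regulator): 1 − (1 − 0.75579)(1 − 0.80252) = 0.95177
Parallel (solar-array string and load switch): 1 − (1 − 0.80252)(1 − 0.86071) = 0.97249
Series ([0.95177], array deployment motor, and [0.97249]): 0.95177 × 0.98020 × 0.97249 = 0.907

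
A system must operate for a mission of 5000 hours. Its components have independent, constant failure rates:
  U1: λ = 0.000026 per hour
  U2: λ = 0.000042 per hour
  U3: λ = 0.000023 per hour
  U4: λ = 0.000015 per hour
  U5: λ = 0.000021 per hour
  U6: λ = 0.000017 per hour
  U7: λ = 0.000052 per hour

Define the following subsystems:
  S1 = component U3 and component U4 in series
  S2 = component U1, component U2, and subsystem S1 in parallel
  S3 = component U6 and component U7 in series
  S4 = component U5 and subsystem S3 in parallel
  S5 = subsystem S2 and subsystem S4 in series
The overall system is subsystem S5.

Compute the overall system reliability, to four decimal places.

R(U1) = exp(−0.000026 × 5000) = 0.878095
R(U2) = exp(−0.000042 × 5000) = 0.810584
R(U3) = exp(−0.000023 × 5000) = 0.891366
R(U4) = exp(−0.000015 × 5000) = 0.927743
R(U5) = exp(−0.000021 × 5000) = 0.900325
R(U6) = exp(−0.000017 × 5000) = 0.918512
R(U7) = exp(−0.000052 × 5000) = 0.771052
Series (U3 and U4): 0.891366 × 0.927743 = 0.826959
Parallel (U1, U2, and [0.826959]): 1 − (1 − 0.878095)(1 − 0.810584)(1 − 0.826959) = 0.996004
Series (U6 and U7): 0.918512 × 0.771052 = 0.708221
Parallel (U5 and [0.708221]): 1 − (1 − 0.900325)(1 − 0.708221) = 0.970917
Series ([0.996004] and [0.970917]): 0.996004 × 0.970917 = 0.9670

0.9670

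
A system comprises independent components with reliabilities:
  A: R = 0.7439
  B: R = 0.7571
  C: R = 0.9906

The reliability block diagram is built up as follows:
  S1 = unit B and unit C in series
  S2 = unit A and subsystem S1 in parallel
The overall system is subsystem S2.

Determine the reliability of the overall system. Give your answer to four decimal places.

0.9360

Series (B and C): 0.757100 × 0.990600 = 0.749983
Parallel (A and [0.749983]): 1 − (1 − 0.743900)(1 − 0.749983) = 0.9360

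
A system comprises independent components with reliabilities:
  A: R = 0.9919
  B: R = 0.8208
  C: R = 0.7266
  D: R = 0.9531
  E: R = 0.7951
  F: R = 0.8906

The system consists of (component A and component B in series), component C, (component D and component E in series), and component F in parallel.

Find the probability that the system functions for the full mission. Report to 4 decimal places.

Series (A and B): 0.991900 × 0.820800 = 0.814152
Series (D and E): 0.953100 × 0.795100 = 0.757810
Parallel ([0.814152], C, [0.757810], and F): 1 − (1 − 0.814152)(1 − 0.726600)(1 − 0.757810)(1 − 0.890600) = 0.9987

0.9987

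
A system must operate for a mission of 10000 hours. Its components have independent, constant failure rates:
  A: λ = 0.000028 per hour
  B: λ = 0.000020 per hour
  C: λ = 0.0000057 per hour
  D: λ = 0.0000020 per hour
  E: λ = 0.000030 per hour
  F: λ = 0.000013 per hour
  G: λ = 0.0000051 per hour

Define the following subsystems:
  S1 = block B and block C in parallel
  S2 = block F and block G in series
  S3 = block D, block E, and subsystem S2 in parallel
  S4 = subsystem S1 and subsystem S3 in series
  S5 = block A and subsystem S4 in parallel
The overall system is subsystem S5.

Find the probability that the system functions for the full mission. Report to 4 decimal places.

R(A) = exp(−0.000028 × 10000) = 0.755784
R(B) = exp(−0.000020 × 10000) = 0.818731
R(C) = exp(−0.0000057 × 10000) = 0.944594
R(D) = exp(−0.0000020 × 10000) = 0.980199
R(E) = exp(−0.000030 × 10000) = 0.740818
R(F) = exp(−0.000013 × 10000) = 0.878095
R(G) = exp(−0.0000051 × 10000) = 0.950279
Parallel (B and C): 1 − (1 − 0.818731)(1 − 0.944594) = 0.989957
Series (F and G): 0.878095 × 0.950279 = 0.834435
Parallel (D, E, and [0.834435]): 1 − (1 − 0.980199)(1 − 0.740818)(1 − 0.834435) = 0.999150
Series ([0.989957] and [0.999150]): 0.989957 × 0.999150 = 0.989116
Parallel (A and [0.989116]): 1 − (1 − 0.755784)(1 − 0.989116) = 0.9973

0.9973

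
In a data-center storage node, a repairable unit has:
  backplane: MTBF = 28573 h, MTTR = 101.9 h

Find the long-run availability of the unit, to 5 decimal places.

0.99645

A(backplane) = MTBF/(MTBF+MTTR) = 28573/(28573+101.9) = 0.99645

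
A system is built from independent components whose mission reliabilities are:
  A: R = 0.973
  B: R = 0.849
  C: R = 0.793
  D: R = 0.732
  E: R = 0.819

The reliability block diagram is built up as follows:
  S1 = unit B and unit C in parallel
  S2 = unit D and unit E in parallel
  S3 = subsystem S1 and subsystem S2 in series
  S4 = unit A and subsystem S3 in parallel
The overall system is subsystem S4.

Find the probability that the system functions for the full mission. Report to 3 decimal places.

Parallel (B and C): 1 − (1 − 0.84900)(1 − 0.79300) = 0.96874
Parallel (D and E): 1 − (1 − 0.73200)(1 − 0.81900) = 0.95149
Series ([0.96874] and [0.95149]): 0.96874 × 0.95149 = 0.92175
Parallel (A and [0.92175]): 1 − (1 − 0.97300)(1 − 0.92175) = 0.998

0.998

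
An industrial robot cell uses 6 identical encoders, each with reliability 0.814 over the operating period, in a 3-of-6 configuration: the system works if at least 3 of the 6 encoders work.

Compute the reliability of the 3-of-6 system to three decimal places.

0.987

R = Σ_{i=3}^{6} C(6,i) p^i (1−p)^{6−i} with p = 0.814
C(6,3)·0.814^3·0.186^3 = 0.06941
C(6,4)·0.814^4·0.186^2 = 0.22783
C(6,5)·0.814^5·0.186^1 = 0.39883
C(6,6)·0.814^6·0.186^0 = 0.29090
Sum = 0.987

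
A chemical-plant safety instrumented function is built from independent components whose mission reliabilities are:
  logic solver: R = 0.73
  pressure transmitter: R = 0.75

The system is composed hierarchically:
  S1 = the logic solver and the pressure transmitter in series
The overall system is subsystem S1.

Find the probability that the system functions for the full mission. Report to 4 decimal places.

0.5475

Series (logic solver and pressure transmitter): 0.730000 × 0.750000 = 0.5475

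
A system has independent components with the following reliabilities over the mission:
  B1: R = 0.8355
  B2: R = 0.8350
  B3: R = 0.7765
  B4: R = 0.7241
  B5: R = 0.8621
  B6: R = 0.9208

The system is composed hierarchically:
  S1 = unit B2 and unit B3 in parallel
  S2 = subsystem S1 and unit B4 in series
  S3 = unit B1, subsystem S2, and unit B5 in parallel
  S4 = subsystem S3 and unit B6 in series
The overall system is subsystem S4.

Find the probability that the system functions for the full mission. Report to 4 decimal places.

Parallel (B2 and B3): 1 − (1 − 0.835000)(1 − 0.776500) = 0.963123
Series ([0.963123] and B4): 0.963123 × 0.724100 = 0.697397
Parallel (B1, [0.697397], and B5): 1 − (1 − 0.835500)(1 − 0.697397)(1 − 0.862100) = 0.993136
Series ([0.993136] and B6): 0.993136 × 0.920800 = 0.9145

0.9145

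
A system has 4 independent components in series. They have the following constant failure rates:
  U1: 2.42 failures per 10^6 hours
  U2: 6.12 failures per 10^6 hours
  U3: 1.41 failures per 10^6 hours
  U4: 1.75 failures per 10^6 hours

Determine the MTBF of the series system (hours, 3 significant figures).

Series of exponential components: λ_sys = Σ λ_i
λ_sys = 0.00000242 + 0.00000612 + 0.00000141 + 0.00000175 = 1.1700e-05 /h
MTBF = 1 / λ_sys = 85500 h

85500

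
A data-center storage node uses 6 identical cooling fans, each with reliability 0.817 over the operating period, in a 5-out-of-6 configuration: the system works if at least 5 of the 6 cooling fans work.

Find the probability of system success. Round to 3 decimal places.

0.697

R = Σ_{i=5}^{6} C(6,i) p^i (1−p)^{6−i} with p = 0.817
C(6,5)·0.817^5·0.183^1 = 0.39968
C(6,6)·0.817^6·0.183^0 = 0.29739
Sum = 0.697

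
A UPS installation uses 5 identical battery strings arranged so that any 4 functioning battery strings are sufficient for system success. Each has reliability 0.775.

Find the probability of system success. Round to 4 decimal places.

0.6854

R = Σ_{i=4}^{5} C(5,i) p^i (1−p)^{5−i} with p = 0.775
C(5,4)·0.775^4·0.225^1 = 0.405844
C(5,5)·0.775^5·0.225^0 = 0.279582
Sum = 0.6854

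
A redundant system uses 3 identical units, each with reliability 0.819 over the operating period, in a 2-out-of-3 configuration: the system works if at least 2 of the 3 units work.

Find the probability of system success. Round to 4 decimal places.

R = Σ_{i=2}^{3} C(3,i) p^i (1−p)^{3−i} with p = 0.819
C(3,2)·0.819^2·0.181^1 = 0.364223
C(3,3)·0.819^3·0.181^0 = 0.549353
Sum = 0.9136

0.9136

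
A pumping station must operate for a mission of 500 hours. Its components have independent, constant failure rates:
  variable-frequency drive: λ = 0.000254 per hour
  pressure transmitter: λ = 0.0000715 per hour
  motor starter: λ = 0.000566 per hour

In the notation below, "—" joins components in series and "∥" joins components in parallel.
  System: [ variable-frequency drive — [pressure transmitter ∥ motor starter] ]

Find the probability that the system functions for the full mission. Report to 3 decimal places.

R(variable-frequency drive) = exp(−0.000254 × 500) = 0.88073
R(pressure transmitter) = exp(−0.0000715 × 500) = 0.96488
R(motor starter) = exp(−0.000566 × 500) = 0.75352
Parallel (pressure transmitter and motor starter): 1 − (1 − 0.96488)(1 − 0.75352) = 0.99134
Series (variable-frequency drive and [0.99134]): 0.88073 × 0.99134 = 0.873

0.873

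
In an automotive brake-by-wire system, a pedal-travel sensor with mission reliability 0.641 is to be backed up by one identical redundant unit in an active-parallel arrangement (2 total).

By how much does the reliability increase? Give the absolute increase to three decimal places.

R_before = 0.641
R_after = 1 − (1 − 0.641)^2 = 0.871
ΔR = 0.871 − 0.641 = 0.230

0.230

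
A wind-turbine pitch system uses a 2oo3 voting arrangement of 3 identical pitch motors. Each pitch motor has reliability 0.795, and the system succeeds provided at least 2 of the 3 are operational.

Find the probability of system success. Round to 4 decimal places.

0.8912

R = Σ_{i=2}^{3} C(3,i) p^i (1−p)^{3−i} with p = 0.795
C(3,2)·0.795^2·0.205^1 = 0.388695
C(3,3)·0.795^3·0.205^0 = 0.502460
Sum = 0.8912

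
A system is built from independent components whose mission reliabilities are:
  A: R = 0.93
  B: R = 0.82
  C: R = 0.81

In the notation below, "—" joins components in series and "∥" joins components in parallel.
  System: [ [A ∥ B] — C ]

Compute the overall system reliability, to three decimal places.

Parallel (A and B): 1 − (1 − 0.93000)(1 − 0.82000) = 0.98740
Series ([0.98740] and C): 0.98740 × 0.81000 = 0.800

0.800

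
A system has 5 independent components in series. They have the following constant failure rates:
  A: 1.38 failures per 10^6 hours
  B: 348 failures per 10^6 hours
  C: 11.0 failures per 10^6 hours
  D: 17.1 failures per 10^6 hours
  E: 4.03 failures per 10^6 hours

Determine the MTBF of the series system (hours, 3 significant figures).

2620

Series of exponential components: λ_sys = Σ λ_i
λ_sys = 0.00000138 + 0.000348 + 0.0000110 + 0.0000171 + 0.00000403 = 3.8151e-04 /h
MTBF = 1 / λ_sys = 2620 h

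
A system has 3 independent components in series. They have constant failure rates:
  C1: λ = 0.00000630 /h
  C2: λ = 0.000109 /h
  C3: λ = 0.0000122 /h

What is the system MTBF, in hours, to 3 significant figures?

7840

Series of exponential components: λ_sys = Σ λ_i
λ_sys = 0.00000630 + 0.000109 + 0.0000122 = 1.2750e-04 /h
MTBF = 1 / λ_sys = 7840 h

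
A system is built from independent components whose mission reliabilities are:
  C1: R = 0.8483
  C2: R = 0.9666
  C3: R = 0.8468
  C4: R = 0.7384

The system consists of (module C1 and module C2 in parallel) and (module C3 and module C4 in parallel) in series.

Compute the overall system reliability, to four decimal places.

Parallel (C1 and C2): 1 − (1 − 0.848300)(1 − 0.966600) = 0.994933
Parallel (C3 and C4): 1 − (1 − 0.846800)(1 − 0.738400) = 0.959923
Series ([0.994933] and [0.959923]): 0.994933 × 0.959923 = 0.9551

0.9551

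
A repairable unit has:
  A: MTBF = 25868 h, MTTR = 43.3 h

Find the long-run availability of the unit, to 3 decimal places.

A(A) = MTBF/(MTBF+MTTR) = 25868/(25868+43.3) = 0.998

0.998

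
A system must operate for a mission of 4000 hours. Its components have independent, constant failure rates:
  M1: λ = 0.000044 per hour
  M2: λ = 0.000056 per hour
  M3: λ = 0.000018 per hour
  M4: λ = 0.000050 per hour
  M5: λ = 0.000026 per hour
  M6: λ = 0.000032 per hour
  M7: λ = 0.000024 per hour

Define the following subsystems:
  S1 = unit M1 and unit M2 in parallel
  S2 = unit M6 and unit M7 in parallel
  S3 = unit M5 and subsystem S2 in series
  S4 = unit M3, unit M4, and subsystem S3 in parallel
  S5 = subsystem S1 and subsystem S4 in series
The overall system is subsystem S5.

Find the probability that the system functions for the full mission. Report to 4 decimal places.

R(M1) = exp(−0.000044 × 4000) = 0.838618
R(M2) = exp(−0.000056 × 4000) = 0.799315
R(M3) = exp(−0.000018 × 4000) = 0.930531
R(M4) = exp(−0.000050 × 4000) = 0.818731
R(M5) = exp(−0.000026 × 4000) = 0.901225
R(M6) = exp(−0.000032 × 4000) = 0.879853
R(M7) = exp(−0.000024 × 4000) = 0.908464
Parallel (M1 and M2): 1 − (1 − 0.838618)(1 − 0.799315) = 0.967613
Parallel (M6 and M7): 1 − (1 − 0.879853)(1 − 0.908464) = 0.989002
Series (M5 and [0.989002]): 0.901225 × 0.989002 = 0.891313
Parallel (M3, M4, and [0.891313]): 1 − (1 − 0.930531)(1 − 0.818731)(1 − 0.891313) = 0.998631
Series ([0.967613] and [0.998631]): 0.967613 × 0.998631 = 0.9663

0.9663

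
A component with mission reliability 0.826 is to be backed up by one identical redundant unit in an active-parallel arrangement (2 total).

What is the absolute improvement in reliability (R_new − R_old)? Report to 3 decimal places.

R_before = 0.826
R_after = 1 − (1 − 0.826)^2 = 0.970
ΔR = 0.970 − 0.826 = 0.144

0.144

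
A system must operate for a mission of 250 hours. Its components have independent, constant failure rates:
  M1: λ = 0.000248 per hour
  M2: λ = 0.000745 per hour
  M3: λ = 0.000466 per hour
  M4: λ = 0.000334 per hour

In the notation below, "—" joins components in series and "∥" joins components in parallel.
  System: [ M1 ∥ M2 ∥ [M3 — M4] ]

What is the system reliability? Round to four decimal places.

R(M1) = exp(−0.000248 × 250) = 0.939883
R(M2) = exp(−0.000745 × 250) = 0.830066
R(M3) = exp(−0.000466 × 250) = 0.890030
R(M4) = exp(−0.000334 × 250) = 0.919891
Series (M3 and M4): 0.890030 × 0.919891 = 0.818731
Parallel (M1, M2, and [0.818731]): 1 − (1 − 0.939883)(1 − 0.830066)(1 − 0.818731) = 0.9981

0.9981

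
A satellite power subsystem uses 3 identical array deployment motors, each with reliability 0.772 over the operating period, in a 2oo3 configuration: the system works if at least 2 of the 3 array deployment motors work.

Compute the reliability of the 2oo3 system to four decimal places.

0.8678

R = Σ_{i=2}^{3} C(3,i) p^i (1−p)^{3−i} with p = 0.772
C(3,2)·0.772^2·0.228^1 = 0.407653
C(3,3)·0.772^3·0.228^0 = 0.460100
Sum = 0.8678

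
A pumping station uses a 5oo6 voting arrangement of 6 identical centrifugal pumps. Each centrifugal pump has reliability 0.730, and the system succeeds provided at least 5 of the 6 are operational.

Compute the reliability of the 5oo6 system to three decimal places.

R = Σ_{i=5}^{6} C(6,i) p^i (1−p)^{6−i} with p = 0.730
C(6,5)·0.730^5·0.270^1 = 0.33584
C(6,6)·0.730^6·0.270^0 = 0.15133
Sum = 0.487

0.487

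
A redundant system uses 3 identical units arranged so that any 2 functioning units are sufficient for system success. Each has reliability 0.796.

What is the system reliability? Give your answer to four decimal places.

R = Σ_{i=2}^{3} C(3,i) p^i (1−p)^{3−i} with p = 0.796
C(3,2)·0.796^2·0.204^1 = 0.387773
C(3,3)·0.796^3·0.204^0 = 0.504358
Sum = 0.8921

0.8921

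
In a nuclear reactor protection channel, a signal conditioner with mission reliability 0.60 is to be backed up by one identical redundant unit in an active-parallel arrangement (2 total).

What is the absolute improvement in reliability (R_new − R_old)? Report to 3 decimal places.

R_before = 0.60
R_after = 1 − (1 − 0.60)^2 = 0.840
ΔR = 0.840 − 0.60 = 0.240

0.240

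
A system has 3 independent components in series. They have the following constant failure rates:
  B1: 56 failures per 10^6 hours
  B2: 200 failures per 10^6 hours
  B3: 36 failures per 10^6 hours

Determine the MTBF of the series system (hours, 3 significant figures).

Series of exponential components: λ_sys = Σ λ_i
λ_sys = 0.000056 + 0.00020 + 0.000036 = 2.9200e-04 /h
MTBF = 1 / λ_sys = 3420 h

3420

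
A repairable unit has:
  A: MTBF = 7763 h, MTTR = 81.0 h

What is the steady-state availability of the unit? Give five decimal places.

A(A) = MTBF/(MTBF+MTTR) = 7763/(7763+81.0) = 0.98967

0.98967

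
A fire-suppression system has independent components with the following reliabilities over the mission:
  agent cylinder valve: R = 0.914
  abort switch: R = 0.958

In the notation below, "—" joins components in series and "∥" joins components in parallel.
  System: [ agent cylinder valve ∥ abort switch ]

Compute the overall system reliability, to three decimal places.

0.996

Parallel (agent cylinder valve and abort switch): 1 − (1 − 0.91400)(1 − 0.95800) = 0.996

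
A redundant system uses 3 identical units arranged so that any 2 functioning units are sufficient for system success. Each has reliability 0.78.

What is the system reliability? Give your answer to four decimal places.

R = Σ_{i=2}^{3} C(3,i) p^i (1−p)^{3−i} with p = 0.78
C(3,2)·0.78^2·0.22^1 = 0.401544
C(3,3)·0.78^3·0.22^0 = 0.474552
Sum = 0.8761

0.8761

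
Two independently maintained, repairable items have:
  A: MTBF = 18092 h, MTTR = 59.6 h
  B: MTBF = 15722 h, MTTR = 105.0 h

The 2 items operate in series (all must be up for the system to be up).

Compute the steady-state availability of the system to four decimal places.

A(A) = MTBF/(MTBF+MTTR) = 18092/(18092+59.6) = 0.996717
A(B) = MTBF/(MTBF+MTTR) = 15722/(15722+105.0) = 0.993366
Series availability: 0.996717 × 0.993366 = 0.9901

0.9901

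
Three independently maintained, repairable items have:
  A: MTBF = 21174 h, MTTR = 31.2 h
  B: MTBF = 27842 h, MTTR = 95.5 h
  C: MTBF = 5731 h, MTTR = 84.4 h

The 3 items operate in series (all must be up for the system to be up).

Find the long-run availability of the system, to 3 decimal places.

A(A) = MTBF/(MTBF+MTTR) = 21174/(21174+31.2) = 0.998529
A(B) = MTBF/(MTBF+MTTR) = 27842/(27842+95.5) = 0.996582
A(C) = MTBF/(MTBF+MTTR) = 5731/(5731+84.4) = 0.985487
Series availability: 0.998529 × 0.996582 × 0.985487 = 0.981

0.981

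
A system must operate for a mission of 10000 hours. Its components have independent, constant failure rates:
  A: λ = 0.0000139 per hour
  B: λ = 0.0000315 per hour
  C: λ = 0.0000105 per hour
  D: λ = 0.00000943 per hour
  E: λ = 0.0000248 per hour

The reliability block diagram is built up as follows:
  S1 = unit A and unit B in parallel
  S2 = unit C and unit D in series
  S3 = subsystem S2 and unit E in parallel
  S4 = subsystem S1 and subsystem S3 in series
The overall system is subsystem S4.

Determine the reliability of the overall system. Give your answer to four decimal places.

0.9266

R(A) = exp(−0.0000139 × 10000) = 0.870228
R(B) = exp(−0.0000315 × 10000) = 0.729789
R(C) = exp(−0.0000105 × 10000) = 0.900325
R(D) = exp(−0.00000943 × 10000) = 0.910010
R(E) = exp(−0.0000248 × 10000) = 0.780360
Parallel (A and B): 1 − (1 − 0.870228)(1 − 0.729789) = 0.964934
Series (C and D): 0.900325 × 0.910010 = 0.819305
Parallel ([0.819305] and E): 1 − (1 − 0.819305)(1 − 0.780360) = 0.960312
Series ([0.964934] and [0.960312]): 0.964934 × 0.960312 = 0.9266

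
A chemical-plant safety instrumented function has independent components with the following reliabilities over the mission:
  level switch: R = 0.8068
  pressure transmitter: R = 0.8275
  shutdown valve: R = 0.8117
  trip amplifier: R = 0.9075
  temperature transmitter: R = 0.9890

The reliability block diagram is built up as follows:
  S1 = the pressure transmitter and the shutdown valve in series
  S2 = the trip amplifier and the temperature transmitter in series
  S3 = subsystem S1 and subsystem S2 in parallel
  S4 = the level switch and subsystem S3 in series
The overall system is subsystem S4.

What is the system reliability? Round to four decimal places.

Series (pressure transmitter and shutdown valve): 0.827500 × 0.811700 = 0.671682
Series (trip amplifier and temperature transmitter): 0.907500 × 0.989000 = 0.897518
Parallel ([0.671682] and [0.897518]): 1 − (1 − 0.671682)(1 − 0.897518) = 0.966353
Series (level switch and [0.966353]): 0.806800 × 0.966353 = 0.7797

0.7797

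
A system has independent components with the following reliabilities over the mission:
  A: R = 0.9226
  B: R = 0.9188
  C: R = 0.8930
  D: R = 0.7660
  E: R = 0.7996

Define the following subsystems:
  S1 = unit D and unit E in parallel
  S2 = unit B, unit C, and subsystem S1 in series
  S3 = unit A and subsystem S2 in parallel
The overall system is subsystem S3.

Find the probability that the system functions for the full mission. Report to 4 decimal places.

Parallel (D and E): 1 − (1 − 0.766000)(1 − 0.799600) = 0.953106
Series (B, C, and [0.953106]): 0.918800 × 0.893000 × 0.953106 = 0.782012
Parallel (A and [0.782012]): 1 − (1 − 0.922600)(1 − 0.782012) = 0.9831

0.9831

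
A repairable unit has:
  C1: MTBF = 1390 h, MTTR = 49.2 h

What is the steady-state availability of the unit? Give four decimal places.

0.9658

A(C1) = MTBF/(MTBF+MTTR) = 1390/(1390+49.2) = 0.9658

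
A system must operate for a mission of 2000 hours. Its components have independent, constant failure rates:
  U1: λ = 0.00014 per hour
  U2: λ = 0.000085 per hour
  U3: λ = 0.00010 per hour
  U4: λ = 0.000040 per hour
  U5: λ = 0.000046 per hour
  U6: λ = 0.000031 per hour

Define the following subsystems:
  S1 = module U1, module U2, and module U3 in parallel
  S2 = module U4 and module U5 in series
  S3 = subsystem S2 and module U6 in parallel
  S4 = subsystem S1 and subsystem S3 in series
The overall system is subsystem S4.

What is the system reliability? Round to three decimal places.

R(U1) = exp(−0.00014 × 2000) = 0.75578
R(U2) = exp(−0.000085 × 2000) = 0.84366
R(U3) = exp(−0.00010 × 2000) = 0.81873
R(U4) = exp(−0.000040 × 2000) = 0.92312
R(U5) = exp(−0.000046 × 2000) = 0.91211
R(U6) = exp(−0.000031 × 2000) = 0.93988
Parallel (U1, U2, and U3): 1 − (1 − 0.75578)(1 − 0.84366)(1 − 0.81873) = 0.99308
Series (U4 and U5): 0.92312 × 0.91211 = 0.84199
Parallel ([0.84199] and U6): 1 − (1 − 0.84199)(1 − 0.93988) = 0.99050
Series ([0.99308] and [0.99050]): 0.99308 × 0.99050 = 0.984

0.984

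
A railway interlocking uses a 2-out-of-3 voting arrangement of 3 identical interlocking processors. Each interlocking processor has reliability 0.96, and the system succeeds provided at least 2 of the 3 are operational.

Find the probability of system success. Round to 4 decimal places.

0.9953

R = Σ_{i=2}^{3} C(3,i) p^i (1−p)^{3−i} with p = 0.96
C(3,2)·0.96^2·0.04^1 = 0.110592
C(3,3)·0.96^3·0.04^0 = 0.884736
Sum = 0.9953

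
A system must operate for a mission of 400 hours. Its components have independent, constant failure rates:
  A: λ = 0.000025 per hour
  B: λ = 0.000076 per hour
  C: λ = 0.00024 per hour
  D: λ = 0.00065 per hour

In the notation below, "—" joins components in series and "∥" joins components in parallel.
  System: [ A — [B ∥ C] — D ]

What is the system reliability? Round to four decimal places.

0.7613

R(A) = exp(−0.000025 × 400) = 0.990050
R(B) = exp(−0.000076 × 400) = 0.970057
R(C) = exp(−0.00024 × 400) = 0.908464
R(D) = exp(−0.00065 × 400) = 0.771052
Parallel (B and C): 1 − (1 − 0.970057)(1 − 0.908464) = 0.997259
Series (A, [0.997259], and D): 0.990050 × 0.997259 × 0.771052 = 0.7613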